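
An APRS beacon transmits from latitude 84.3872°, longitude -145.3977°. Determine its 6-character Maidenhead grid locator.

BR74hj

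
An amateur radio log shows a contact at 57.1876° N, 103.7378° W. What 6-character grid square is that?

DO87de

Shift to the Maidenhead origin (180°W, 90°S): lon 76.2622, lat 147.1876.
Field: 76.2622/20 → 3 → D, 147.1876/10 → 14 → O; chars DO.
Square: 16.2622/2 → 8, 7.1876/1 → 7; chars 87.
Subsquare: 0.2622/0.0833333 → 3 → d, 0.1876/0.0416667 → 4 → e; chars de.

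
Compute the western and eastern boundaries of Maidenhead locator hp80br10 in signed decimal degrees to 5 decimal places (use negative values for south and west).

Field H=7, P=15: +7·20° lon, +15·10° lat → SW at lon -40°, lat 60°.
Square 8, 0: +8·2° lon, +0·1° lat → SW at lon -24°, lat 60°.
Subsquare b=1, r=17: +1·0.0833333° lon, +17·0.0416667° lat → SW at lon -23.9167°, lat 60.7083°.
Extended square 1, 0: +1·0.00833333° lon, +0·0.00416667° lat → SW at lon -23.9083°, lat 60.7083°.
Cell spans 0.00833333° lon × 0.00416667° lat.
west -23.90833, east -23.90000.

-23.90833, -23.90000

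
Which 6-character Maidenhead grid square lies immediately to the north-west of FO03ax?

Longitude subsquare a = 0; −1 → -1, wraps to 23 = x, carry into square.
Longitude square 0; −1 → -1, wraps to 9, carry into field.
Longitude field F = 5; −1 → 4 = E.
Latitude subsquare x = 23; +1 → 24, wraps to 0 = a, carry into square.
Latitude square 3; +1 → 4.

EO94xa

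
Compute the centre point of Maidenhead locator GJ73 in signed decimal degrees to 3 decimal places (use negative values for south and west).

Field G=6, J=9: +6·20° lon, +9·10° lat → SW at lon -60°, lat 0°.
Square 7, 3: +7·2° lon, +3·1° lat → SW at lon -46°, lat 3°.
Cell spans 2° lon × 1° lat. Centre is SW corner plus half of each.
latitude 3.500, longitude -45.000.

3.500, -45.000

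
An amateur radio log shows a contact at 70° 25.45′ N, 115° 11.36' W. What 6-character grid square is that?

Offset from 180°W / 90°S: lon 64.8107°, lat 160.4242°.
Field (20°×10°, letters A–R): lon ⌊64.8107/20⌋ = 3 → D; lat ⌊160.4242/10⌋ = 16 → Q.
Square (2°×1°, digits 0–9): lon ⌊4.8107/2⌋ = 2; lat ⌊0.4242/1⌋ = 0.
Subsquare (5′×2.5′, letters a–x): lon ⌊0.8107/0.0833333⌋ = 9 → j; lat ⌊0.4242/0.0416667⌋ = 10 → k.

DQ20jk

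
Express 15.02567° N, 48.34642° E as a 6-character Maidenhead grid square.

Offset from 180°W / 90°S: lon 228.3464°, lat 105.0257°.
Field (20°×10°, letters A–R): 228.3464/20 → 11 → L, 105.0257/10 → 10 → K; chars LK.
Square (2°×1°, digits 0–9): 8.3464/2 → 4, 5.0257/1 → 5; chars 45.
Subsquare (5′×2.5′, letters a–x): 0.3464/0.0833333 → 4 → e, 0.0257/0.0416667 → 0 → a; chars ea.

LK45ea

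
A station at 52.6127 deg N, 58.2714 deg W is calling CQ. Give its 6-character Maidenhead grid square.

GO02uo

Shift to the Maidenhead origin (180°W, 90°S): lon 121.7286, lat 142.6127.
Field (20°×10°, letters A–R): 121.7286/20 → 6 → G, 142.6127/10 → 14 → O; chars GO.
Square (2°×1°, digits 0–9): 1.7286/2 → 0, 2.6127/1 → 2; chars 02.
Subsquare (5′×2.5′, letters a–x): 1.7286/0.0833333 → 20 → u, 0.6127/0.0416667 → 14 → o; chars uo.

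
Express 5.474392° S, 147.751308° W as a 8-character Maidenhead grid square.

BI64cm96

Shift to the Maidenhead origin (180°W, 90°S): lon 32.24869, lat 84.52561.
Field (20°×10°, letters A–R): lon ⌊32.24869/20⌋ = 1 → B; lat ⌊84.52561/10⌋ = 8 → I.
Square (2°×1°, digits 0–9): lon ⌊12.24869/2⌋ = 6; lat ⌊4.52561/1⌋ = 4.
Subsquare (5′×2.5′, letters a–x): lon ⌊0.24869/0.0833333⌋ = 2 → c; lat ⌊0.52561/0.0416667⌋ = 12 → m.
Extended square (30″×15″, digits 0–9): lon ⌊0.08203/0.00833333⌋ = 9; lat ⌊0.02561/0.00416667⌋ = 6.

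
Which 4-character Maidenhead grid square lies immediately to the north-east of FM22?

Longitude square 2; +1 → 3.
Latitude square 2; +1 → 3.

FM33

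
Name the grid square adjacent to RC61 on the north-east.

RC72

Longitude square 6; +1 → 7.
Latitude square 1; +1 → 2.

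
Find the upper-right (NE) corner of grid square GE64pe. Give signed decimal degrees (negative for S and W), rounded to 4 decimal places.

Field G=6, E=4: +6·20° lon, +4·10° lat → SW at lon -60°, lat -50°.
Square 6, 4: +6·2° lon, +4·1° lat → SW at lon -48°, lat -46°.
Subsquare p=15, e=4: +15·0.0833333° lon, +4·0.0416667° lat → SW at lon -46.75°, lat -45.8333°.
Cell spans 0.0833333° lon × 0.0416667° lat. NE corner is SW corner plus one full cell.
latitude -45.7917, longitude -46.6667.

-45.7917, -46.6667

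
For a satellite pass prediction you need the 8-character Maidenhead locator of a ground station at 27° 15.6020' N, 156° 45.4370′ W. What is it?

Add 180° to longitude and 90° to latitude: 23.24272, 117.26003.
Field: 23.24272/20 → 1 → B, 117.26003/10 → 11 → L; chars BL.
Square: 3.24272/2 → 1, 7.26003/1 → 7; chars 17.
Subsquare: 1.24272/0.0833333 → 14 → o, 0.26003/0.0416667 → 6 → g; chars og.
Extended square: 0.07605/0.00833333 → 9, 0.01003/0.00416667 → 2; chars 92.

BL17og92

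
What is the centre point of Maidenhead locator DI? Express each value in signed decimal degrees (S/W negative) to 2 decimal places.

-5.00, -110.00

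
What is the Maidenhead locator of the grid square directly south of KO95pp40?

KO95po49

Latitude extended square 0; −1 → -1, wraps to 9, carry into subsquare.
Latitude subsquare p = 15; −1 → 14 = o.
The longitude characters are unchanged.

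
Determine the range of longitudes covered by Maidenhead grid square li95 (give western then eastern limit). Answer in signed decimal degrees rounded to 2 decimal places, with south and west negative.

58.00, 60.00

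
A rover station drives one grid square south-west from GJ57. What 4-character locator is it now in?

Longitude square 5; −1 → 4.
Latitude square 7; −1 → 6.

GJ46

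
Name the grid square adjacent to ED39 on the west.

ED29

Longitude square 3; −1 → 2.
The latitude characters are unchanged.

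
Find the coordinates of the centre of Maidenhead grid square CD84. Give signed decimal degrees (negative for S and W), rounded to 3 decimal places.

Field C=2, D=3: +2·20° lon, +3·10° lat → SW at lon -140°, lat -60°.
Square 8, 4: +8·2° lon, +4·1° lat → SW at lon -124°, lat -56°.
Cell spans 2° lon × 1° lat. Centre is SW corner plus half of each.
latitude -55.500, longitude -123.000.

-55.500, -123.000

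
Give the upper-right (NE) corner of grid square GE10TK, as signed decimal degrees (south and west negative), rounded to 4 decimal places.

Field G=6, E=4: +6·20° lon, +4·10° lat → SW at lon -60°, lat -50°.
Square 1, 0: +1·2° lon, +0·1° lat → SW at lon -58°, lat -50°.
Subsquare t=19, k=10: +19·0.0833333° lon, +10·0.0416667° lat → SW at lon -56.4167°, lat -49.5833°.
Cell spans 0.0833333° lon × 0.0416667° lat. NE corner is SW corner plus one full cell.
latitude -49.5417, longitude -56.3333.

-49.5417, -56.3333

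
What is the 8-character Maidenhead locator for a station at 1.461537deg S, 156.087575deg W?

BI18wm99

Add 180° to longitude and 90° to latitude: 23.91243, 88.53846.
Field (20°×10°, letters A–R): 23.91243/20 → 1 → B, 88.53846/10 → 8 → I; chars BI.
Square (2°×1°, digits 0–9): 3.91243/2 → 1, 8.53846/1 → 8; chars 18.
Subsquare (5′×2.5′, letters a–x): 1.91243/0.0833333 → 22 → w, 0.53846/0.0416667 → 12 → m; chars wm.
Extended square (30″×15″, digits 0–9): 0.07909/0.00833333 → 9, 0.03846/0.00416667 → 9; chars 99.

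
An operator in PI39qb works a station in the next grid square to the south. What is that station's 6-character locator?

PI39qa

Latitude subsquare b = 1; −1 → 0 = a.
The longitude characters are unchanged.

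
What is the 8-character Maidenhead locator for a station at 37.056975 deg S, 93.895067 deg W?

EF32bw26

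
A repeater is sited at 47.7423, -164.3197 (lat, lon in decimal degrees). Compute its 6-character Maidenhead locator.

Offset from 180°W / 90°S: lon 15.6803°, lat 137.7423°.
Field: 15.6803/20 → 0 → A, 137.7423/10 → 13 → N; chars AN.
Square: 15.6803/2 → 7, 7.7423/1 → 7; chars 77.
Subsquare: 1.6803/0.0833333 → 20 → u, 0.7423/0.0416667 → 17 → r; chars ur.

AN77ur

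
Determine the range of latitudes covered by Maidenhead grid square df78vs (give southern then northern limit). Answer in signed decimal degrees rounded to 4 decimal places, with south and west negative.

Field D=3, F=5: +3·20° lon, +5·10° lat → SW at lon -120°, lat -40°.
Square 7, 8: +7·2° lon, +8·1° lat → SW at lon -106°, lat -32°.
Subsquare v=21, s=18: +21·0.0833333° lon, +18·0.0416667° lat → SW at lon -104.25°, lat -31.25°.
Cell spans 0.0833333° lon × 0.0416667° lat.
south -31.2500, north -31.2083.

-31.2500, -31.2083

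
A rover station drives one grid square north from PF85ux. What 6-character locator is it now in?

PF86ua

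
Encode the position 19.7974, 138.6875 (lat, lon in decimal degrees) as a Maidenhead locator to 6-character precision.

Offset from 180°W / 90°S: lon 318.6875°, lat 109.7974°.
Field: 318.6875/20 → 15 → P, 109.7974/10 → 10 → K; chars PK.
Square: 18.6875/2 → 9, 9.7974/1 → 9; chars 99.
Subsquare: 0.6875/0.0833333 → 8 → i, 0.7974/0.0416667 → 19 → t; chars it.

PK99it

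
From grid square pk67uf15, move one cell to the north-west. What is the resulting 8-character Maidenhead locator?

PK67uf06

Longitude extended square 1; −1 → 0.
Latitude extended square 5; +1 → 6.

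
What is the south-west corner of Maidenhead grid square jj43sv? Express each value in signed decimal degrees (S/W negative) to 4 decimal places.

3.8750, 9.5000

Field J=9, J=9: +9·20° lon, +9·10° lat → SW at lon 0°, lat 0°.
Square 4, 3: +4·2° lon, +3·1° lat → SW at lon 8°, lat 3°.
Subsquare s=18, v=21: +18·0.0833333° lon, +21·0.0416667° lat → SW at lon 9.5°, lat 3.875°.
latitude 3.8750, longitude 9.5000.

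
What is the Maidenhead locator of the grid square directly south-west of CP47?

CP36

Longitude square 4; −1 → 3.
Latitude square 7; −1 → 6.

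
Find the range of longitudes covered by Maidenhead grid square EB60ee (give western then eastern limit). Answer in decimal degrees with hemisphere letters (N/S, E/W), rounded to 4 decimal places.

Field E=4, B=1: +4·20° lon, +1·10° lat → SW at lon -100°, lat -80°.
Square 6, 0: +6·2° lon, +0·1° lat → SW at lon -88°, lat -80°.
Subsquare e=4, e=4: +4·0.0833333° lon, +4·0.0416667° lat → SW at lon -87.6667°, lat -79.8333°.
Cell spans 0.0833333° lon × 0.0416667° lat.
west 87.6667° W, east 87.5833° W.

87.6667° W, 87.5833° W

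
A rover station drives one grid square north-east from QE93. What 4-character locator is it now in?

Longitude square 9; +1 → 10, wraps to 0, carry into field.
Longitude field Q = 16; +1 → 17 = R.
Latitude square 3; +1 → 4.

RE04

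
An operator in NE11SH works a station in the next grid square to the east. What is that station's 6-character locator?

NE11th

Longitude subsquare s = 18; +1 → 19 = t.
The latitude characters are unchanged.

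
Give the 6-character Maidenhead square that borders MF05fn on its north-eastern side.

Longitude subsquare f = 5; +1 → 6 = g.
Latitude subsquare n = 13; +1 → 14 = o.

MF05go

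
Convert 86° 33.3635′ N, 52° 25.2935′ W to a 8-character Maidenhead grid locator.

Shift to the Maidenhead origin (180°W, 90°S): lon 127.57844, lat 176.55606.
Field (20°×10°, letters A–R): lon ⌊127.57844/20⌋ = 6 → G; lat ⌊176.55606/10⌋ = 17 → R.
Square (2°×1°, digits 0–9): lon ⌊7.57844/2⌋ = 3; lat ⌊6.55606/1⌋ = 6.
Subsquare (5′×2.5′, letters a–x): lon ⌊1.57844/0.0833333⌋ = 18 → s; lat ⌊0.55606/0.0416667⌋ = 13 → n.
Extended square (30″×15″, digits 0–9): lon ⌊0.07844/0.00833333⌋ = 9; lat ⌊0.01439/0.00416667⌋ = 3.

GR36sn93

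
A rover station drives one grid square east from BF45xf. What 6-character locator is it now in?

BF55af

Longitude subsquare x = 23; +1 → 24, wraps to 0 = a, carry into square.
Longitude square 4; +1 → 5.
The latitude characters are unchanged.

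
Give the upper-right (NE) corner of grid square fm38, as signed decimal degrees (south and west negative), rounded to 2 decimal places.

39.00, -72.00

Field F=5, M=12: +5·20° lon, +12·10° lat → SW at lon -80°, lat 30°.
Square 3, 8: +3·2° lon, +8·1° lat → SW at lon -74°, lat 38°.
Cell spans 2° lon × 1° lat. NE corner is SW corner plus one full cell.
latitude 39.00, longitude -72.00.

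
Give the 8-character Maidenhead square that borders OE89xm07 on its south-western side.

OE89wm96

Longitude extended square 0; −1 → -1, wraps to 9, carry into subsquare.
Longitude subsquare x = 23; −1 → 22 = w.
Latitude extended square 7; −1 → 6.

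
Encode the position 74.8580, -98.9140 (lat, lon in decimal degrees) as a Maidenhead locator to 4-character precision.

EQ04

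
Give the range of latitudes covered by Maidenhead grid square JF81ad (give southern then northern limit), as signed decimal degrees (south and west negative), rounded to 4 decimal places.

-38.8750, -38.8333

Field J=9, F=5: +9·20° lon, +5·10° lat → SW at lon 0°, lat -40°.
Square 8, 1: +8·2° lon, +1·1° lat → SW at lon 16°, lat -39°.
Subsquare a=0, d=3: +0·0.0833333° lon, +3·0.0416667° lat → SW at lon 16°, lat -38.875°.
Cell spans 0.0833333° lon × 0.0416667° lat.
south -38.8750, north -38.8333.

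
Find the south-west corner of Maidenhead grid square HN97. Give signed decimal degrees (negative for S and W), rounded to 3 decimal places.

47.000, -22.000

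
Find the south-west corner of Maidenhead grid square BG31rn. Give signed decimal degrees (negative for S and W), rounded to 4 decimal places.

-28.4583, -152.5833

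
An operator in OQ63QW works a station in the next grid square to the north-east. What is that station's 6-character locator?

OQ63rx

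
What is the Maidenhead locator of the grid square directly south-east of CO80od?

CO80pc

Longitude subsquare o = 14; +1 → 15 = p.
Latitude subsquare d = 3; −1 → 2 = c.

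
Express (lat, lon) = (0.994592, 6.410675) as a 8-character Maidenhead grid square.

JJ30ex98

Offset from 180°W / 90°S: lon 186.41067°, lat 90.99459°.
Field: lon ⌊186.41067/20⌋ = 9 → J; lat ⌊90.99459/10⌋ = 9 → J.
Square: lon ⌊6.41067/2⌋ = 3; lat ⌊0.99459/1⌋ = 0.
Subsquare: lon ⌊0.41067/0.0833333⌋ = 4 → e; lat ⌊0.99459/0.0416667⌋ = 23 → x.
Extended square: lon ⌊0.07734/0.00833333⌋ = 9; lat ⌊0.03626/0.00416667⌋ = 8.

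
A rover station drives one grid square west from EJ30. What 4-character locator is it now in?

EJ20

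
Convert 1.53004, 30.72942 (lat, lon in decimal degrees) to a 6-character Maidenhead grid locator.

KJ51im

Shift to the Maidenhead origin (180°W, 90°S): lon 210.7294, lat 91.5300.
Field: 210.7294/20 → 10 → K, 91.5300/10 → 9 → J; chars KJ.
Square: 10.7294/2 → 5, 1.5300/1 → 1; chars 51.
Subsquare: 0.7294/0.0833333 → 8 → i, 0.5300/0.0416667 → 12 → m; chars im.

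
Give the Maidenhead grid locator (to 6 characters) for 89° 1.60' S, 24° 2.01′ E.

KA20ax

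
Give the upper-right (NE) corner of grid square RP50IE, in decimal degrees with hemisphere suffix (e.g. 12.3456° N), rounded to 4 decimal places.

60.2083° N, 170.7500° E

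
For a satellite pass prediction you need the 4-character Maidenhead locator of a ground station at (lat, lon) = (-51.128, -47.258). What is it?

GD68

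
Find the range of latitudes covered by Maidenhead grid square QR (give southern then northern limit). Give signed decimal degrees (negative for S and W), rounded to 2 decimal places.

80.00, 90.00

Field Q=16, R=17: +16·20° lon, +17·10° lat → SW at lon 140°, lat 80°.
Cell spans 20° lon × 10° lat.
south 80.00, north 90.00.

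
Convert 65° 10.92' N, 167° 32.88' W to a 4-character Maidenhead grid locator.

AP65

Add 180° to longitude and 90° to latitude: 12.45, 155.18.
Field (20°×10°, letters A–R): 12.45/20 → 0 → A, 155.18/10 → 15 → P; chars AP.
Square (2°×1°, digits 0–9): 12.45/2 → 6, 5.18/1 → 5; chars 65.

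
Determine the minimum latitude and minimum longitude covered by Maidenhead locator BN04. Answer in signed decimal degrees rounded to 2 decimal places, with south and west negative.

44.00, -160.00

Field B=1, N=13: +1·20° lon, +13·10° lat → SW at lon -160°, lat 40°.
Square 0, 4: +0·2° lon, +4·1° lat → SW at lon -160°, lat 44°.
latitude 44.00, longitude -160.00.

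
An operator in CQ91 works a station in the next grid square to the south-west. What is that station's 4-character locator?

CQ80

Longitude square 9; −1 → 8.
Latitude square 1; −1 → 0.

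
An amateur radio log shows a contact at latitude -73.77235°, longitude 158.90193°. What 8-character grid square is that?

Add 180° to longitude and 90° to latitude: 338.90193, 16.22765.
Field: 338.90193/20 → 16 → Q, 16.22765/10 → 1 → B; chars QB.
Square: 18.90193/2 → 9, 6.22765/1 → 6; chars 96.
Subsquare: 0.90193/0.0833333 → 10 → k, 0.22765/0.0416667 → 5 → f; chars kf.
Extended square: 0.06860/0.00833333 → 8, 0.01932/0.00416667 → 4; chars 84.

QB96kf84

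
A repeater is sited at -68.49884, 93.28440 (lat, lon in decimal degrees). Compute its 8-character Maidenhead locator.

NC61pm40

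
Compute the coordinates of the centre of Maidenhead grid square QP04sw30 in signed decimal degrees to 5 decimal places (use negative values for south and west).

64.91875, 141.52917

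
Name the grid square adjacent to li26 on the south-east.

LI35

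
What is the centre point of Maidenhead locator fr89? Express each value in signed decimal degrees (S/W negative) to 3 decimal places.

Field F=5, R=17: +5·20° lon, +17·10° lat → SW at lon -80°, lat 80°.
Square 8, 9: +8·2° lon, +9·1° lat → SW at lon -64°, lat 89°.
Cell spans 2° lon × 1° lat. Centre is SW corner plus half of each.
latitude 89.500, longitude -63.000.

89.500, -63.000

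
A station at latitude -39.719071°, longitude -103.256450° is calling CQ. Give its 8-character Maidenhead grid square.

DF80ig97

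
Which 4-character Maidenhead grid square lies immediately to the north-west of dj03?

CJ94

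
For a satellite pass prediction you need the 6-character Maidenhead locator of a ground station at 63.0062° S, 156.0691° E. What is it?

QC86ax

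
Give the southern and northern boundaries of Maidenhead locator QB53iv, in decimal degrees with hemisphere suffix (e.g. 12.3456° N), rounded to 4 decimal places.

Field Q=16, B=1: +16·20° lon, +1·10° lat → SW at lon 140°, lat -80°.
Square 5, 3: +5·2° lon, +3·1° lat → SW at lon 150°, lat -77°.
Subsquare i=8, v=21: +8·0.0833333° lon, +21·0.0416667° lat → SW at lon 150.667°, lat -76.125°.
Cell spans 0.0833333° lon × 0.0416667° lat.
south 76.1250° S, north 76.0833° S.

76.1250° S, 76.0833° S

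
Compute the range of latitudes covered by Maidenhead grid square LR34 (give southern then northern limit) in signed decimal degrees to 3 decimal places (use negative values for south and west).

Field L=11, R=17: +11·20° lon, +17·10° lat → SW at lon 40°, lat 80°.
Square 3, 4: +3·2° lon, +4·1° lat → SW at lon 46°, lat 84°.
Cell spans 2° lon × 1° lat.
south 84.000, north 85.000.

84.000, 85.000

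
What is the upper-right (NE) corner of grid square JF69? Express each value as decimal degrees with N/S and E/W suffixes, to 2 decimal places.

30.00° S, 14.00° E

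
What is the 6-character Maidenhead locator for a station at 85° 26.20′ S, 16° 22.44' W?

Shift to the Maidenhead origin (180°W, 90°S): lon 163.6260, lat 4.5633.
Field (20°×10°, letters A–R): lon ⌊163.6260/20⌋ = 8 → I; lat ⌊4.5633/10⌋ = 0 → A.
Square (2°×1°, digits 0–9): lon ⌊3.6260/2⌋ = 1; lat ⌊4.5633/1⌋ = 4.
Subsquare (5′×2.5′, letters a–x): lon ⌊1.6260/0.0833333⌋ = 19 → t; lat ⌊0.5633/0.0416667⌋ = 13 → n.

IA14tn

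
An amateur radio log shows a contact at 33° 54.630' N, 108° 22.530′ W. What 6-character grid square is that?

Add 180° to longitude and 90° to latitude: 71.6245, 123.9105.
Field (20°×10°, letters A–R): lon ⌊71.6245/20⌋ = 3 → D; lat ⌊123.9105/10⌋ = 12 → M.
Square (2°×1°, digits 0–9): lon ⌊11.6245/2⌋ = 5; lat ⌊3.9105/1⌋ = 3.
Subsquare (5′×2.5′, letters a–x): lon ⌊1.6245/0.0833333⌋ = 19 → t; lat ⌊0.9105/0.0416667⌋ = 21 → v.

DM53tv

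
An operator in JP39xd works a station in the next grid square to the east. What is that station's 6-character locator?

Longitude subsquare x = 23; +1 → 24, wraps to 0 = a, carry into square.
Longitude square 3; +1 → 4.
The latitude characters are unchanged.

JP49ad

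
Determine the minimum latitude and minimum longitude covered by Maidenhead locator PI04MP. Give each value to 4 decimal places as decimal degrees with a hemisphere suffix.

Field P=15, I=8: +15·20° lon, +8·10° lat → SW at lon 120°, lat -10°.
Square 0, 4: +0·2° lon, +4·1° lat → SW at lon 120°, lat -6°.
Subsquare m=12, p=15: +12·0.0833333° lon, +15·0.0416667° lat → SW at lon 121°, lat -5.375°.
latitude 5.3750° S, longitude 121.0000° E.

5.3750° S, 121.0000° E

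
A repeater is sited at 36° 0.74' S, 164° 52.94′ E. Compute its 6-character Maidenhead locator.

Shift to the Maidenhead origin (180°W, 90°S): lon 344.8823, lat 53.9877.
Field (20°×10°, letters A–R): lon ⌊344.8823/20⌋ = 17 → R; lat ⌊53.9877/10⌋ = 5 → F.
Square (2°×1°, digits 0–9): lon ⌊4.8823/2⌋ = 2; lat ⌊3.9877/1⌋ = 3.
Subsquare (5′×2.5′, letters a–x): lon ⌊0.8823/0.0833333⌋ = 10 → k; lat ⌊0.9877/0.0416667⌋ = 23 → x.

RF23kx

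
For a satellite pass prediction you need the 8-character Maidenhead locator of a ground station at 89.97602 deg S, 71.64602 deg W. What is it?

FA40ea25

Add 180° to longitude and 90° to latitude: 108.35398, 0.02398.
Field: 108.35398/20 → 5 → F, 0.02398/10 → 0 → A; chars FA.
Square: 8.35398/2 → 4, 0.02398/1 → 0; chars 40.
Subsquare: 0.35398/0.0833333 → 4 → e, 0.02398/0.0416667 → 0 → a; chars ea.
Extended square: 0.02065/0.00833333 → 2, 0.02398/0.00416667 → 5; chars 25.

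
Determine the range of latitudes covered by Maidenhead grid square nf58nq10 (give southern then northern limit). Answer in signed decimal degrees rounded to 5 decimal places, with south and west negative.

-31.33333, -31.32917

Field N=13, F=5: +13·20° lon, +5·10° lat → SW at lon 80°, lat -40°.
Square 5, 8: +5·2° lon, +8·1° lat → SW at lon 90°, lat -32°.
Subsquare n=13, q=16: +13·0.0833333° lon, +16·0.0416667° lat → SW at lon 91.0833°, lat -31.3333°.
Extended square 1, 0: +1·0.00833333° lon, +0·0.00416667° lat → SW at lon 91.0917°, lat -31.3333°.
Cell spans 0.00833333° lon × 0.00416667° lat.
south -31.33333, north -31.32917.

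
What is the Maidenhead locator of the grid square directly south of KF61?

KF60

Latitude square 1; −1 → 0.
The longitude characters are unchanged.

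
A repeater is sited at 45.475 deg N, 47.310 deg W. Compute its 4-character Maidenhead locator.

Add 180° to longitude and 90° to latitude: 132.69, 135.47.
Field: 132.69/20 → 6 → G, 135.47/10 → 13 → N; chars GN.
Square: 12.69/2 → 6, 5.47/1 → 5; chars 65.

GN65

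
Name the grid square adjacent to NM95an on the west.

NM85xn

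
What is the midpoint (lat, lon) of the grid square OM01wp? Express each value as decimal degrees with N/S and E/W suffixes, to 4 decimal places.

31.6458° N, 101.8750° E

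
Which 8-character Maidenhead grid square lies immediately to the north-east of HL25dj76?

HL25dj87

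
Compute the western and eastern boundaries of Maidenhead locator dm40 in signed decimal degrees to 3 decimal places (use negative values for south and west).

Field D=3, M=12: +3·20° lon, +12·10° lat → SW at lon -120°, lat 30°.
Square 4, 0: +4·2° lon, +0·1° lat → SW at lon -112°, lat 30°.
Cell spans 2° lon × 1° lat.
west -112.000, east -110.000.

-112.000, -110.000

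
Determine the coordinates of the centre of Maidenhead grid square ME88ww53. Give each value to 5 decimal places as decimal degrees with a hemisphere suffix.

Field M=12, E=4: +12·20° lon, +4·10° lat → SW at lon 60°, lat -50°.
Square 8, 8: +8·2° lon, +8·1° lat → SW at lon 76°, lat -42°.
Subsquare w=22, w=22: +22·0.0833333° lon, +22·0.0416667° lat → SW at lon 77.8333°, lat -41.0833°.
Extended square 5, 3: +5·0.00833333° lon, +3·0.00416667° lat → SW at lon 77.875°, lat -41.0708°.
Cell spans 0.00833333° lon × 0.00416667° lat. Centre is SW corner plus half of each.
latitude 41.06875° S, longitude 77.87917° E.

41.06875° S, 77.87917° E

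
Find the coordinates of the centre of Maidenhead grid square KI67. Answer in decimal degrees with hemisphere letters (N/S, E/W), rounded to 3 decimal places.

Field K=10, I=8: +10·20° lon, +8·10° lat → SW at lon 20°, lat -10°.
Square 6, 7: +6·2° lon, +7·1° lat → SW at lon 32°, lat -3°.
Cell spans 2° lon × 1° lat. Centre is SW corner plus half of each.
latitude 2.500° S, longitude 33.000° E.

2.500° S, 33.000° E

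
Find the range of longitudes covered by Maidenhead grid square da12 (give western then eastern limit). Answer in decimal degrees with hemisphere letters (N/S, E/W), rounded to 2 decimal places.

118.00° W, 116.00° W

Field D=3, A=0: +3·20° lon, +0·10° lat → SW at lon -120°, lat -90°.
Square 1, 2: +1·2° lon, +2·1° lat → SW at lon -118°, lat -88°.
Cell spans 2° lon × 1° lat.
west 118.00° W, east 116.00° W.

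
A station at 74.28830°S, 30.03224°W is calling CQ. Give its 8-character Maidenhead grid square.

HB45xr60

Shift to the Maidenhead origin (180°W, 90°S): lon 149.96776, lat 15.71170.
Field (20°×10°, letters A–R): 149.96776/20 → 7 → H, 15.71170/10 → 1 → B; chars HB.
Square (2°×1°, digits 0–9): 9.96776/2 → 4, 5.71170/1 → 5; chars 45.
Subsquare (5′×2.5′, letters a–x): 1.96776/0.0833333 → 23 → x, 0.71170/0.0416667 → 17 → r; chars xr.
Extended square (30″×15″, digits 0–9): 0.05109/0.00833333 → 6, 0.00337/0.00416667 → 0; chars 60.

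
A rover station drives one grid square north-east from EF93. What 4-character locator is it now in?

Longitude square 9; +1 → 10, wraps to 0, carry into field.
Longitude field E = 4; +1 → 5 = F.
Latitude square 3; +1 → 4.

FF04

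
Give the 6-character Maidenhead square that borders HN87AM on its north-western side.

HN77xn

Longitude subsquare a = 0; −1 → -1, wraps to 23 = x, carry into square.
Longitude square 8; −1 → 7.
Latitude subsquare m = 12; +1 → 13 = n.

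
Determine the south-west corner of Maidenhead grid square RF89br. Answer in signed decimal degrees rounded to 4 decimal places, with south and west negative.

Field R=17, F=5: +17·20° lon, +5·10° lat → SW at lon 160°, lat -40°.
Square 8, 9: +8·2° lon, +9·1° lat → SW at lon 176°, lat -31°.
Subsquare b=1, r=17: +1·0.0833333° lon, +17·0.0416667° lat → SW at lon 176.083°, lat -30.2917°.
latitude -30.2917, longitude 176.0833.

-30.2917, 176.0833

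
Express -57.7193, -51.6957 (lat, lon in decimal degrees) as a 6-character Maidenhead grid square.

Offset from 180°W / 90°S: lon 128.3043°, lat 32.2807°.
Field: 128.3043/20 → 6 → G, 32.2807/10 → 3 → D; chars GD.
Square: 8.3043/2 → 4, 2.2807/1 → 2; chars 42.
Subsquare: 0.3043/0.0833333 → 3 → d, 0.2807/0.0416667 → 6 → g; chars dg.

GD42dg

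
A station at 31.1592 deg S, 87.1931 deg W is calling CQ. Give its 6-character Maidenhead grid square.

Shift to the Maidenhead origin (180°W, 90°S): lon 92.8069, lat 58.8408.
Field (20°×10°, letters A–R): lon ⌊92.8069/20⌋ = 4 → E; lat ⌊58.8408/10⌋ = 5 → F.
Square (2°×1°, digits 0–9): lon ⌊12.8069/2⌋ = 6; lat ⌊8.8408/1⌋ = 8.
Subsquare (5′×2.5′, letters a–x): lon ⌊0.8069/0.0833333⌋ = 9 → j; lat ⌊0.8408/0.0416667⌋ = 20 → u.

EF68ju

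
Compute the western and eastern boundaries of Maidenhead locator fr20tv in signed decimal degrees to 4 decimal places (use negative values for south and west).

-74.4167, -74.3333

Field F=5, R=17: +5·20° lon, +17·10° lat → SW at lon -80°, lat 80°.
Square 2, 0: +2·2° lon, +0·1° lat → SW at lon -76°, lat 80°.
Subsquare t=19, v=21: +19·0.0833333° lon, +21·0.0416667° lat → SW at lon -74.4167°, lat 80.875°.
Cell spans 0.0833333° lon × 0.0416667° lat.
west -74.4167, east -74.3333.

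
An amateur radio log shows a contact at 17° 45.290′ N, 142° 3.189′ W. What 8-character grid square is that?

BK87xs31

Shift to the Maidenhead origin (180°W, 90°S): lon 37.94685, lat 107.75483.
Field (20°×10°, letters A–R): lon ⌊37.94685/20⌋ = 1 → B; lat ⌊107.75483/10⌋ = 10 → K.
Square (2°×1°, digits 0–9): lon ⌊17.94685/2⌋ = 8; lat ⌊7.75483/1⌋ = 7.
Subsquare (5′×2.5′, letters a–x): lon ⌊1.94685/0.0833333⌋ = 23 → x; lat ⌊0.75483/0.0416667⌋ = 18 → s.
Extended square (30″×15″, digits 0–9): lon ⌊0.03018/0.00833333⌋ = 3; lat ⌊0.00483/0.00416667⌋ = 1.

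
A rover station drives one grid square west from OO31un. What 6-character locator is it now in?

Longitude subsquare u = 20; −1 → 19 = t.
The latitude characters are unchanged.

OO31tn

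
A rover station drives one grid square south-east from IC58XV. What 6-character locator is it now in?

Longitude subsquare x = 23; +1 → 24, wraps to 0 = a, carry into square.
Longitude square 5; +1 → 6.
Latitude subsquare v = 21; −1 → 20 = u.

IC68au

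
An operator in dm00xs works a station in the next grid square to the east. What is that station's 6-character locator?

DM10as

Longitude subsquare x = 23; +1 → 24, wraps to 0 = a, carry into square.
Longitude square 0; +1 → 1.
The latitude characters are unchanged.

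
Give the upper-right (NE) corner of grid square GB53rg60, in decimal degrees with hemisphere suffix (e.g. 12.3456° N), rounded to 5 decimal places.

Field G=6, B=1: +6·20° lon, +1·10° lat → SW at lon -60°, lat -80°.
Square 5, 3: +5·2° lon, +3·1° lat → SW at lon -50°, lat -77°.
Subsquare r=17, g=6: +17·0.0833333° lon, +6·0.0416667° lat → SW at lon -48.5833°, lat -76.75°.
Extended square 6, 0: +6·0.00833333° lon, +0·0.00416667° lat → SW at lon -48.5333°, lat -76.75°.
Cell spans 0.00833333° lon × 0.00416667° lat. NE corner is SW corner plus one full cell.
latitude 76.74583° S, longitude 48.52500° W.

76.74583° S, 48.52500° W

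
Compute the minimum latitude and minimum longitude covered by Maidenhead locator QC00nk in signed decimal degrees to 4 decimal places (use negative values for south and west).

-69.5833, 141.0833

Field Q=16, C=2: +16·20° lon, +2·10° lat → SW at lon 140°, lat -70°.
Square 0, 0: +0·2° lon, +0·1° lat → SW at lon 140°, lat -70°.
Subsquare n=13, k=10: +13·0.0833333° lon, +10·0.0416667° lat → SW at lon 141.083°, lat -69.5833°.
latitude -69.5833, longitude 141.0833.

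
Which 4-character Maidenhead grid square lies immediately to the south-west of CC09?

Longitude square 0; −1 → -1, wraps to 9, carry into field.
Longitude field C = 2; −1 → 1 = B.
Latitude square 9; −1 → 8.

BC98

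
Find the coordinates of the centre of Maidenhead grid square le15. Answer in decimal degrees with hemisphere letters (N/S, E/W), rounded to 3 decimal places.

44.500° S, 43.000° E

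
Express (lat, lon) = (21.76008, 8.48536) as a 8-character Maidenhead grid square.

JL41fs82

Shift to the Maidenhead origin (180°W, 90°S): lon 188.48536, lat 111.76008.
Field: lon ⌊188.48536/20⌋ = 9 → J; lat ⌊111.76008/10⌋ = 11 → L.
Square: lon ⌊8.48536/2⌋ = 4; lat ⌊1.76008/1⌋ = 1.
Subsquare: lon ⌊0.48536/0.0833333⌋ = 5 → f; lat ⌊0.76008/0.0416667⌋ = 18 → s.
Extended square: lon ⌊0.06869/0.00833333⌋ = 8; lat ⌊0.01008/0.00416667⌋ = 2.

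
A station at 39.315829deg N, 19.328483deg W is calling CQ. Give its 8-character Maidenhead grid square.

Shift to the Maidenhead origin (180°W, 90°S): lon 160.67152, lat 129.31583.
Field: lon ⌊160.67152/20⌋ = 8 → I; lat ⌊129.31583/10⌋ = 12 → M.
Square: lon ⌊0.67152/2⌋ = 0; lat ⌊9.31583/1⌋ = 9.
Subsquare: lon ⌊0.67152/0.0833333⌋ = 8 → i; lat ⌊0.31583/0.0416667⌋ = 7 → h.
Extended square: lon ⌊0.00485/0.00833333⌋ = 0; lat ⌊0.02416/0.00416667⌋ = 5.

IM09ih05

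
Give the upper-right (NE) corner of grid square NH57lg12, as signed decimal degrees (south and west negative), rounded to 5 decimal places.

-12.73750, 90.93333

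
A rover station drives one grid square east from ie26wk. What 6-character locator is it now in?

Longitude subsquare w = 22; +1 → 23 = x.
The latitude characters are unchanged.

IE26xk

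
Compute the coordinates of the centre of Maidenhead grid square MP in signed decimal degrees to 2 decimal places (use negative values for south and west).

65.00, 70.00

Field M=12, P=15: +12·20° lon, +15·10° lat → SW at lon 60°, lat 60°.
Cell spans 20° lon × 10° lat. Centre is SW corner plus half of each.
latitude 65.00, longitude 70.00.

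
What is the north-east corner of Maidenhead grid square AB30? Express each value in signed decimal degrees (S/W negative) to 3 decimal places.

-79.000, -172.000

Field A=0, B=1: +0·20° lon, +1·10° lat → SW at lon -180°, lat -80°.
Square 3, 0: +3·2° lon, +0·1° lat → SW at lon -174°, lat -80°.
Cell spans 2° lon × 1° lat. NE corner is SW corner plus one full cell.
latitude -79.000, longitude -172.000.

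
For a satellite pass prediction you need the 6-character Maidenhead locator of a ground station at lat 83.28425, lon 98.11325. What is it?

Shift to the Maidenhead origin (180°W, 90°S): lon 278.1132, lat 173.2842.
Field: lon ⌊278.1132/20⌋ = 13 → N; lat ⌊173.2842/10⌋ = 17 → R.
Square: lon ⌊18.1132/2⌋ = 9; lat ⌊3.2842/1⌋ = 3.
Subsquare: lon ⌊0.1132/0.0833333⌋ = 1 → b; lat ⌊0.2842/0.0416667⌋ = 6 → g.

NR93bg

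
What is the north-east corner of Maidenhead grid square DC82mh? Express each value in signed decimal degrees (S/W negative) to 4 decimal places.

Field D=3, C=2: +3·20° lon, +2·10° lat → SW at lon -120°, lat -70°.
Square 8, 2: +8·2° lon, +2·1° lat → SW at lon -104°, lat -68°.
Subsquare m=12, h=7: +12·0.0833333° lon, +7·0.0416667° lat → SW at lon -103°, lat -67.7083°.
Cell spans 0.0833333° lon × 0.0416667° lat. NE corner is SW corner plus one full cell.
latitude -67.6667, longitude -102.9167.

-67.6667, -102.9167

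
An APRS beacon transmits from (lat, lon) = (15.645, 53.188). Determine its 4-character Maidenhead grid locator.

LK65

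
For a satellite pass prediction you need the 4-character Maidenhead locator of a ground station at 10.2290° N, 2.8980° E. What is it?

Offset from 180°W / 90°S: lon 182.90°, lat 100.23°.
Field: 182.90/20 → 9 → J, 100.23/10 → 10 → K; chars JK.
Square: 2.90/2 → 1, 0.23/1 → 0; chars 10.

JK10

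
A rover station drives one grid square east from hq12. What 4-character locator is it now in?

HQ22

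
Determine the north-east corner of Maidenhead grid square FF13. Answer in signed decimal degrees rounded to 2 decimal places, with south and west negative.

-36.00, -76.00

Field F=5, F=5: +5·20° lon, +5·10° lat → SW at lon -80°, lat -40°.
Square 1, 3: +1·2° lon, +3·1° lat → SW at lon -78°, lat -37°.
Cell spans 2° lon × 1° lat. NE corner is SW corner plus one full cell.
latitude -36.00, longitude -76.00.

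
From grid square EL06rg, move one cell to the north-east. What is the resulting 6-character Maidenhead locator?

EL06sh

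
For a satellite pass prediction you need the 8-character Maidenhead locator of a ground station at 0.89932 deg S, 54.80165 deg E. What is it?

LI79jc64

Add 180° to longitude and 90° to latitude: 234.80165, 89.10068.
Field: lon ⌊234.80165/20⌋ = 11 → L; lat ⌊89.10068/10⌋ = 8 → I.
Square: lon ⌊14.80165/2⌋ = 7; lat ⌊9.10068/1⌋ = 9.
Subsquare: lon ⌊0.80165/0.0833333⌋ = 9 → j; lat ⌊0.10068/0.0416667⌋ = 2 → c.
Extended square: lon ⌊0.05165/0.00833333⌋ = 6; lat ⌊0.01735/0.00416667⌋ = 4.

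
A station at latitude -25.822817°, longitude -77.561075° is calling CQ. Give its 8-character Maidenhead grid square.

Offset from 180°W / 90°S: lon 102.43892°, lat 64.17718°.
Field: 102.43892/20 → 5 → F, 64.17718/10 → 6 → G; chars FG.
Square: 2.43892/2 → 1, 4.17718/1 → 4; chars 14.
Subsquare: 0.43892/0.0833333 → 5 → f, 0.17718/0.0416667 → 4 → e; chars fe.
Extended square: 0.02226/0.00833333 → 2, 0.01052/0.00416667 → 2; chars 22.

FG14fe22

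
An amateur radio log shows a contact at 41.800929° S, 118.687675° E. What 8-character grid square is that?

OE98ie27

Offset from 180°W / 90°S: lon 298.68768°, lat 48.19907°.
Field: lon ⌊298.68768/20⌋ = 14 → O; lat ⌊48.19907/10⌋ = 4 → E.
Square: lon ⌊18.68768/2⌋ = 9; lat ⌊8.19907/1⌋ = 8.
Subsquare: lon ⌊0.68768/0.0833333⌋ = 8 → i; lat ⌊0.19907/0.0416667⌋ = 4 → e.
Extended square: lon ⌊0.02101/0.00833333⌋ = 2; lat ⌊0.03240/0.00416667⌋ = 7.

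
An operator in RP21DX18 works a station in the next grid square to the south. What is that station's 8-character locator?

RP21dx17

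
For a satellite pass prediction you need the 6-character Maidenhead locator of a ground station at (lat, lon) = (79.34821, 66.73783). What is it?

MQ39ii

Shift to the Maidenhead origin (180°W, 90°S): lon 246.7378, lat 169.3482.
Field: lon ⌊246.7378/20⌋ = 12 → M; lat ⌊169.3482/10⌋ = 16 → Q.
Square: lon ⌊6.7378/2⌋ = 3; lat ⌊9.3482/1⌋ = 9.
Subsquare: lon ⌊0.7378/0.0833333⌋ = 8 → i; lat ⌊0.3482/0.0416667⌋ = 8 → i.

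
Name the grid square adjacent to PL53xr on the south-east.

PL63aq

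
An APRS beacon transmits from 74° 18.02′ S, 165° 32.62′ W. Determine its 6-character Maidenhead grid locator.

AB75fq

Shift to the Maidenhead origin (180°W, 90°S): lon 14.4563, lat 15.6997.
Field (20°×10°, letters A–R): 14.4563/20 → 0 → A, 15.6997/10 → 1 → B; chars AB.
Square (2°×1°, digits 0–9): 14.4563/2 → 7, 5.6997/1 → 5; chars 75.
Subsquare (5′×2.5′, letters a–x): 0.4563/0.0833333 → 5 → f, 0.6997/0.0416667 → 16 → q; chars fq.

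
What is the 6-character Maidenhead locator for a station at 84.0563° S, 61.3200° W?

FA95iw

Add 180° to longitude and 90° to latitude: 118.6800, 5.9437.
Field: 118.6800/20 → 5 → F, 5.9437/10 → 0 → A; chars FA.
Square: 18.6800/2 → 9, 5.9437/1 → 5; chars 95.
Subsquare: 0.6800/0.0833333 → 8 → i, 0.9437/0.0416667 → 22 → w; chars iw.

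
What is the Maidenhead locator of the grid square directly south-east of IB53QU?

Longitude subsquare q = 16; +1 → 17 = r.
Latitude subsquare u = 20; −1 → 19 = t.

IB53rt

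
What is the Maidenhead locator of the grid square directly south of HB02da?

Latitude subsquare a = 0; −1 → -1, wraps to 23 = x, carry into square.
Latitude square 2; −1 → 1.
The longitude characters are unchanged.

HB01dx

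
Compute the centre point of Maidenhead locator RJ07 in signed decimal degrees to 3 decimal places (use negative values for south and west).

7.500, 161.000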